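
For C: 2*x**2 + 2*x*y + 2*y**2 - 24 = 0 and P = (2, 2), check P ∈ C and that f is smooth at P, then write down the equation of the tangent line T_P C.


Tangent line at P: 12*x + 12*y - 48 = 0.

Step 1: f(2, 2) = 0, so P lies on C.
Step 2: partial derivatives
  f_x(x, y) = 4*x + 2*y, f_y(x, y) = 2*x + 4*y.
  f_x(P) = 12, f_y(P) = 12 (gradient nonzero, so P is smooth).
Step 3: tangent line at P: 12·(x − 2) + 12·(y − 2) = 0.
Expanding: 12*x + 12*y - 48 = 0.


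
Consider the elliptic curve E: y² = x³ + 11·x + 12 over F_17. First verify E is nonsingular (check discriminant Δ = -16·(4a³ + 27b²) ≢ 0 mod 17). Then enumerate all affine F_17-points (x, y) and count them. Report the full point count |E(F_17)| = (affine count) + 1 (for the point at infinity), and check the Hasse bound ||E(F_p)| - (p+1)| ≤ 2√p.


Affine points = {(2, 5), (2, 12), (3, 2), (3, 15), (4, 1), (4, 16), (8, 0), (10, 0), (11, 6), (11, 11), (12, 6), (12, 11), (15, 4), (15, 13), (16, 0)}; affine count = 15; |E(F_17)| = 16.

Discriminant check: Δ ∝ 4a³ + 27b² = 4·11³ + 27·12² = 4·1331 + 27·144 ≡ 15 (mod 17). Nonzero ⇒ E is nonsingular.
For each x ∈ F_17, compute rhs = x³ + 11·x + 12 mod 17, then count y ∈ F_17 with y² ≡ rhs.
  x = 0: rhs = 12, matching y values: none (0 points).
  x = 1: rhs = 7, matching y values: none (0 points).
  x = 2: rhs = 8, matching y values: 5, 12 (2 points).
  x = 3: rhs = 4, matching y values: 2, 15 (2 points).
  x = 4: rhs = 1, matching y values: 1, 16 (2 points).
  x = 5: rhs = 5, matching y values: none (0 points).
  x = 6: rhs = 5, matching y values: none (0 points).
  x = 7: rhs = 7, matching y values: none (0 points).
  x = 8: rhs = 0, matching y values: 0 (1 points).
  x = 9: rhs = 7, matching y values: none (0 points).
  x = 10: rhs = 0, matching y values: 0 (1 points).
  x = 11: rhs = 2, matching y values: 6, 11 (2 points).
  x = 12: rhs = 2, matching y values: 6, 11 (2 points).
  x = 13: rhs = 6, matching y values: none (0 points).
  x = 14: rhs = 3, matching y values: none (0 points).
  x = 15: rhs = 16, matching y values: 4, 13 (2 points).
  x = 16: rhs = 0, matching y values: 0 (1 points).
Total affine count: 15.
Full point count |E(F_17)| = 15 + 1 = 16.
Hasse bound: |16 − (17+1)| = |-2| = 2 ≤ 2√17 ≈ 8.2462 ✓.


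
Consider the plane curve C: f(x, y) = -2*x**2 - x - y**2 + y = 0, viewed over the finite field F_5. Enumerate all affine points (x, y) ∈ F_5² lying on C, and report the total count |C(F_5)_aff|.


Affine F_5-points: {(0, 0), (0, 1), (1, 2), (1, 4), (2, 0), (2, 1)}; count = 6.

For each of the 25 pairs (x, y) ∈ F_5², evaluate f(x, y) mod 5. Record the zeros.
  x = 0: [0↦0, 1↦0, 2↦3, 3↦4, 4↦3]  zeros at y ∈ {0, 1}
  x = 1: [0↦2, 1↦2, 2↦0, 3↦1, 4↦0]  zeros at y ∈ {2, 4}
  x = 2: [0↦0, 1↦0, 2↦3, 3↦4, 4↦3]  zeros at y ∈ {0, 1}
  x = 3: [0↦4, 1↦4, 2↦2, 3↦3, 4↦2]  zeros at y ∈ ∅
  x = 4: [0↦4, 1↦4, 2↦2, 3↦3, 4↦2]  zeros at y ∈ ∅
Collecting zeros: affine points = {(0, 0), (0, 1), (1, 2), (1, 4), (2, 0), (2, 1)}.
Total count |C(F_5)_aff| = 6.


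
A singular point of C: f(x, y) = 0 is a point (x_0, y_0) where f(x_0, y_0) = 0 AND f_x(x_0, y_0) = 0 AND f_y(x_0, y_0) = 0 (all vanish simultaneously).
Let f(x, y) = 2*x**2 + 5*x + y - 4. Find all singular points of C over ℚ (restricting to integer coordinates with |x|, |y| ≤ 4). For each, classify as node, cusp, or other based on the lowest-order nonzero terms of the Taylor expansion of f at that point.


No singular points in the scanned grid; C is smooth there.

Compute partial derivatives:
  f_x = 4*x + 5.
  f_y = 1.
f_y = 1 is a nonzero constant, so f_y never vanishes: no point (x, y) can satisfy f = f_x = f_y = 0. In particular no (x, y) ∈ {−4, ..., 4}² is singular; the curve is smooth.


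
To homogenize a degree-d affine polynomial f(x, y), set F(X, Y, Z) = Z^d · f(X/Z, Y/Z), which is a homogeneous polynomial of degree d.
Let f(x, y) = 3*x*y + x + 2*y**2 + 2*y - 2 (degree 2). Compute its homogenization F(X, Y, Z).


F(X, Y, Z) = 3*X*Y + X*Z + 2*Y**2 + 2*Y*Z - 2*Z**2

deg(f) = 2.
Substitute x = X/Z, y = Y/Z into f, then multiply by Z^2.
  monomial 3·x^1·y^1 ↦ 3·X^1·Y^1·Z^0.
  monomial 1·x^1·y^0 ↦ 1·X^1·Y^0·Z^1.
  monomial 2·x^0·y^2 ↦ 2·X^0·Y^2·Z^0.
  monomial 2·x^0·y^1 ↦ 2·X^0·Y^1·Z^1.
  monomial -2·x^0·y^0 ↦ -2·X^0·Y^0·Z^2.
Collecting: F(X, Y, Z) = 3*X*Y + X*Z + 2*Y**2 + 2*Y*Z - 2*Z**2.


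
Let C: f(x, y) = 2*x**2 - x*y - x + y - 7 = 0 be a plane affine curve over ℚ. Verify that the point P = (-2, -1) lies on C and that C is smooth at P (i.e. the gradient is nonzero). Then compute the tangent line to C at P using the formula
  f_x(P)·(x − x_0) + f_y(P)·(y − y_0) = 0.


Tangent line at P: -8*x + 3*y - 13 = 0.

Step 1: f(-2, -1) = 0, so P lies on C.
Step 2: partial derivatives
  f_x(x, y) = 4*x - y - 1, f_y(x, y) = 1 - x.
  f_x(P) = -8, f_y(P) = 3 (gradient nonzero, so P is smooth).
Step 3: tangent line at P: -8·(x − -2) + 3·(y − -1) = 0.
Expanding: -8*x + 3*y - 13 = 0.


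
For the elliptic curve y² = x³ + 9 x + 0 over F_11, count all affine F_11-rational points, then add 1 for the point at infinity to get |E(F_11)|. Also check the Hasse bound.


Affine points = {(0, 0), (2, 2), (2, 9), (4, 1), (4, 10), (5, 4), (5, 7), (8, 1), (8, 10), (10, 1), (10, 10)}; affine count = 11; |E(F_11)| = 12.

Discriminant check: Δ ∝ 4a³ + 27b² = 4·9³ + 27·0² = 4·729 + 27·0 ≡ 1 (mod 11). Nonzero ⇒ E is nonsingular.
For each x ∈ F_11, compute rhs = x³ + 9·x + 0 mod 11, then count y ∈ F_11 with y² ≡ rhs.
  x = 0: rhs = 0, matching y values: 0 (1 points).
  x = 1: rhs = 10, matching y values: none (0 points).
  x = 2: rhs = 4, matching y values: 2, 9 (2 points).
  x = 3: rhs = 10, matching y values: none (0 points).
  x = 4: rhs = 1, matching y values: 1, 10 (2 points).
  x = 5: rhs = 5, matching y values: 4, 7 (2 points).
  x = 6: rhs = 6, matching y values: none (0 points).
  x = 7: rhs = 10, matching y values: none (0 points).
  x = 8: rhs = 1, matching y values: 1, 10 (2 points).
  x = 9: rhs = 7, matching y values: none (0 points).
  x = 10: rhs = 1, matching y values: 1, 10 (2 points).
Total affine count: 11.
Full point count |E(F_11)| = 11 + 1 = 12.
Hasse bound: |12 − (11+1)| = |0| = 0 ≤ 2√11 ≈ 6.6332 ✓.


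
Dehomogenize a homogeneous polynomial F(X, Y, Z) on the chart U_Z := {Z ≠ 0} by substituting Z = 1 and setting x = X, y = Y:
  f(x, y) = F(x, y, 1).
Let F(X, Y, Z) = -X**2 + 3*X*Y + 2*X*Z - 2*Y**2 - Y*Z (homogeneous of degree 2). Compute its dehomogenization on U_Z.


f(x, y) = -x**2 + 3*x*y + 2*x - 2*y**2 - y

On U_Z we set Z = 1. Each monomial c·X^i·Y^j·Z^k in F becomes c·x^i·y^j·1^k = c·x^i·y^j.
Substituting Z = 1: F(X, Y, 1) = -x**2 + 3*x*y + 2*x - 2*y**2 - y.
Note: deg(f) ≤ deg(F) = 2; strict inequality happens when F is divisible by Z (lost terms).


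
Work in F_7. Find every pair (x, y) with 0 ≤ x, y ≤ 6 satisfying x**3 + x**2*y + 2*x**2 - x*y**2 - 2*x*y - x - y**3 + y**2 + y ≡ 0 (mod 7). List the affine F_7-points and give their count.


Affine F_7-points: {(0, 0), (2, 0), (3, 0), (4, 5), (6, 1), (6, 4)}; count = 6.

For each of the 49 pairs (x, y) ∈ F_7², evaluate f(x, y) mod 7. Record the zeros.
  x = 0: [0↦0, 1↦1, 2↦5, 3↦6, 4↦5, 5↦3, 6↦1]  zeros at y ∈ {0}
  x = 1: [0↦2, 1↦1, 2↦1, 3↦3, 4↦1, 5↦3, 6↦3]  zeros at y ∈ ∅
  x = 2: [0↦0, 1↦6, 2↦4, 3↦2, 4↦1, 5↦2, 6↦6]  zeros at y ∈ {0}
  x = 3: [0↦0, 1↦1, 2↦6, 3↦2, 4↦4, 5↦6, 6↦2]  zeros at y ∈ {0}
  x = 4: [0↦1, 1↦6, 2↦6, 3↦2, 4↦2, 5↦0, 6↦4]  zeros at y ∈ {5}
  x = 5: [0↦2, 1↦6, 2↦3, 3↦1, 4↦1, 5↦4, 6↦4]  zeros at y ∈ ∅
  x = 6: [0↦2, 1↦0, 2↦3, 3↦5, 4↦0, 5↦3, 6↦1]  zeros at y ∈ {1, 4}
Collecting zeros: affine points = {(0, 0), (2, 0), (3, 0), (4, 5), (6, 1), (6, 4)}.
Total count |C(F_7)_aff| = 6.


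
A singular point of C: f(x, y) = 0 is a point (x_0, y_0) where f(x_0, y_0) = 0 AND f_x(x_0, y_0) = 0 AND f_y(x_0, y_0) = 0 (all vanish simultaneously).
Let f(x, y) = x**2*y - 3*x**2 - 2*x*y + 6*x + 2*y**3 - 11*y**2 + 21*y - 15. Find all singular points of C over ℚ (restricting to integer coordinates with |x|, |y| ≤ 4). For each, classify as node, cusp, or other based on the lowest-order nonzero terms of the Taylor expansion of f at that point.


Singular points: {(1, 2)}; classification: node.

Compute partial derivatives:
  f_x = 2*x*y - 6*x - 2*y + 6.
  f_y = x**2 - 2*x + 6*y**2 - 22*y + 21.
Scan x_0 ∈ {−4, ..., 4}. For each x_0, f_y(x_0, y) is a polynomial in y; find its integer roots y ∈ {−4, ..., 4}, then test f_x and f at those candidates.
  x = -4: f_y(-4, y) = 6*y**2 - 22*y + 45; no integer root y with |y| ≤ 4.
  x = -3: f_y(-3, y) = 6*y**2 - 22*y + 36; no integer root y with |y| ≤ 4.
  x = -2: f_y(-2, y) = 6*y**2 - 22*y + 29; no integer root y with |y| ≤ 4.
  x = -1: f_y(-1, y) = 6*y**2 - 22*y + 24; no integer root y with |y| ≤ 4.
  x = 0: f_y(0, y) = 6*y**2 - 22*y + 21; no integer root y with |y| ≤ 4.
  x = 1: f_y(1, y) = 6*y**2 - 22*y + 20; vanishes at y ∈ {2}. (1, 2): f_x = 0, f = 0 — SINGULAR.
  x = 2: f_y(2, y) = 6*y**2 - 22*y + 21; no integer root y with |y| ≤ 4.
  x = 3: f_y(3, y) = 6*y**2 - 22*y + 24; no integer root y with |y| ≤ 4.
  x = 4: f_y(4, y) = 6*y**2 - 22*y + 29; no integer root y with |y| ≤ 4.
Only singular point on the grid: (1, 2).
Classify: substitute x = 1 + u, y = 2 + v and expand: f = u**2*v - u**2 + 2*v**3 + v**2.
No constant or linear terms (consistent with a singular point). Quadratic part: -u**2 + v**2. Cubic part: u**2*v + 2*v**3.
The quadratic part v**2 - u**2 = (v − u)(v + u) splits into two distinct linear factors, so there are two distinct tangent lines y − 2 = ±(x − 1) — this is a node (ordinary double point).
Classification: node.


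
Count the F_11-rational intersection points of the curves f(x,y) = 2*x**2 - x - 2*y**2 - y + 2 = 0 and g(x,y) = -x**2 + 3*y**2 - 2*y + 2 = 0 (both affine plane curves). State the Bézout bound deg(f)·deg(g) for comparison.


Common zeros: {(5, 1)}; count = 1; Bézout bound = 4.

deg(f) = 2, deg(g) = 2, so Bézout bound = 4.
Scan x ∈ F_11. For each x, list the y ∈ F_11 with f(x, y) ≡ 0 and those with g(x, y) ≡ 0 (mod 11); the common zeros in that column are the intersection.
  x = 0: f ≡ 0 at y ∈ ∅; g ≡ 0 at y ∈ ∅; common: ∅.
  x = 1: f ≡ 0 at y ∈ {1, 4}; g ≡ 0 at y ∈ {3, 5}; common: ∅.
  x = 2: f ≡ 0 at y ∈ ∅; g ≡ 0 at y ∈ ∅; common: ∅.
  x = 3: f ≡ 0 at y ∈ {7, 9}; g ≡ 0 at y ∈ {4}; common: ∅.
  x = 4: f ≡ 0 at y ∈ ∅; g ≡ 0 at y ∈ ∅; common: ∅.
  x = 5: f ≡ 0 at y ∈ {1, 4}; g ≡ 0 at y ∈ {1, 7}; common: {1}.
  x = 6: f ≡ 0 at y ∈ ∅; g ≡ 0 at y ∈ {1, 7}; common: ∅.
  x = 7: f ≡ 0 at y ∈ ∅; g ≡ 0 at y ∈ ∅; common: ∅.
  x = 8: f ≡ 0 at y ∈ {6, 10}; g ≡ 0 at y ∈ {4}; common: ∅.
  x = 9: f ≡ 0 at y ∈ {6, 10}; g ≡ 0 at y ∈ ∅; common: ∅.
  x = 10: f ≡ 0 at y ∈ ∅; g ≡ 0 at y ∈ {3, 5}; common: ∅.
Collecting: common zeros = {(5, 1)}, so the count is 1.
Comparison with the Bézout bound: 1 ≤ 4 = deg(f)·deg(g), as expected for curves with no common component (the affine F_11-count falls short of the bound because intersections may lie at infinity, over extension fields, or carry multiplicity).


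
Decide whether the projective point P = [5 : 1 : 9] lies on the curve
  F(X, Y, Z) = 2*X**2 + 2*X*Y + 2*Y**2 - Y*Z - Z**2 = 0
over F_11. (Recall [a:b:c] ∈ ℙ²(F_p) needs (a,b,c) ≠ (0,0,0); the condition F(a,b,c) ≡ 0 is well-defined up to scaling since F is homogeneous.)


F(5,1,9) ≡ 5 (mod 11); P is NOT on the curve.

Evaluate F(5, 1, 9) term-by-term (mod 11).
  2*X**2 ↦ 2·25·1·1 = 50
  2*X*Y ↦ 2·5·1·1 = 10
  2*Y**2 ↦ 2·1·1·1 = 2
  -Y*Z ↦ -1·1·1·9 = -9
  -Z**2 ↦ -1·1·1·81 = -81
Sum: F(5, 1, 9) = (50) + (10) + (2) + (-9) + (-81) = -28.
Reducing mod 11: -28 ≡ 5 (mod 11).
Since F(a, b, c) ≡ 5 ≠ 0 (mod 11), P does NOT lie on the curve.


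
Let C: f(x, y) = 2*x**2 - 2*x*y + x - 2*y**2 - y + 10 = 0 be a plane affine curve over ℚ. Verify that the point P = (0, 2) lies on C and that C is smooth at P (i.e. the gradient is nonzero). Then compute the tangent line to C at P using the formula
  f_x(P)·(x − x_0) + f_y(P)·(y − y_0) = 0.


Tangent line at P: -3*x - 9*y + 18 = 0.

Step 1: f(0, 2) = 0, so P lies on C.
Step 2: partial derivatives
  f_x(x, y) = 4*x - 2*y + 1, f_y(x, y) = -2*x - 4*y - 1.
  f_x(P) = -3, f_y(P) = -9 (gradient nonzero, so P is smooth).
Step 3: tangent line at P: -3·(x − 0) + -9·(y − 2) = 0.
Expanding: -3*x - 9*y + 18 = 0.


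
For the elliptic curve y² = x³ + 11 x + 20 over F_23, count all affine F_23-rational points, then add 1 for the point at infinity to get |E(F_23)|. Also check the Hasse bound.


Affine points = {(1, 3), (1, 20), (2, 2), (2, 21), (4, 6), (4, 17), (5, 4), (5, 19), (6, 7), (6, 16), (7, 7), (7, 16), (10, 7), (10, 16), (11, 0), (15, 8), (15, 15), (18, 1), (18, 22), (19, 2), (19, 21), (20, 11), (20, 12), (21, 6), (21, 17), (22, 10), (22, 13)}; affine count = 27; |E(F_23)| = 28.

Discriminant check: Δ ∝ 4a³ + 27b² = 4·11³ + 27·20² = 4·1331 + 27·400 ≡ 1 (mod 23). Nonzero ⇒ E is nonsingular.
For each x ∈ F_23, compute rhs = x³ + 11·x + 20 mod 23, then count y ∈ F_23 with y² ≡ rhs.
  x = 0: rhs = 20, matching y values: none (0 points).
  x = 1: rhs = 9, matching y values: 3, 20 (2 points).
  x = 2: rhs = 4, matching y values: 2, 21 (2 points).
  x = 3: rhs = 11, matching y values: none (0 points).
  x = 4: rhs = 13, matching y values: 6, 17 (2 points).
  x = 5: rhs = 16, matching y values: 4, 19 (2 points).
  x = 6: rhs = 3, matching y values: 7, 16 (2 points).
  x = 7: rhs = 3, matching y values: 7, 16 (2 points).
  x = 8: rhs = 22, matching y values: none (0 points).
  x = 9: rhs = 20, matching y values: none (0 points).
  x = 10: rhs = 3, matching y values: 7, 16 (2 points).
  x = 11: rhs = 0, matching y values: 0 (1 points).
  x = 12: rhs = 17, matching y values: none (0 points).
  x = 13: rhs = 14, matching y values: none (0 points).
  x = 14: rhs = 20, matching y values: none (0 points).
  x = 15: rhs = 18, matching y values: 8, 15 (2 points).
  x = 16: rhs = 14, matching y values: none (0 points).
  x = 17: rhs = 14, matching y values: none (0 points).
  x = 18: rhs = 1, matching y values: 1, 22 (2 points).
  x = 19: rhs = 4, matching y values: 2, 21 (2 points).
  x = 20: rhs = 6, matching y values: 11, 12 (2 points).
  x = 21: rhs = 13, matching y values: 6, 17 (2 points).
  x = 22: rhs = 8, matching y values: 10, 13 (2 points).
Total affine count: 27.
Full point count |E(F_23)| = 27 + 1 = 28.
Hasse bound: |28 − (23+1)| = |4| = 4 ≤ 2√23 ≈ 9.5917 ✓.


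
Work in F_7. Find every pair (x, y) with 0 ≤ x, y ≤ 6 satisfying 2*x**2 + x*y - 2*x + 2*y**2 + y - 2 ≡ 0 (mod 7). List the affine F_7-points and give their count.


Affine F_7-points: {(2, 1)}; count = 1.

For each of the 49 pairs (x, y) ∈ F_7², evaluate f(x, y) mod 7. Record the zeros.
  x = 0: [0↦5, 1↦1, 2↦1, 3↦5, 4↦6, 5↦4, 6↦6]  zeros at y ∈ ∅
  x = 1: [0↦5, 1↦2, 2↦3, 3↦1, 4↦3, 5↦2, 6↦5]  zeros at y ∈ ∅
  x = 2: [0↦2, 1↦0, 2↦2, 3↦1, 4↦4, 5↦4, 6↦1]  zeros at y ∈ {1}
  x = 3: [0↦3, 1↦2, 2↦5, 3↦5, 4↦2, 5↦3, 6↦1]  zeros at y ∈ ∅
  x = 4: [0↦1, 1↦1, 2↦5, 3↦6, 4↦4, 5↦6, 6↦5]  zeros at y ∈ ∅
  x = 5: [0↦3, 1↦4, 2↦2, 3↦4, 4↦3, 5↦6, 6↦6]  zeros at y ∈ ∅
  x = 6: [0↦2, 1↦4, 2↦3, 3↦6, 4↦6, 5↦3, 6↦4]  zeros at y ∈ ∅
Collecting zeros: affine points = {(2, 1)}.
Total count |C(F_7)_aff| = 1.


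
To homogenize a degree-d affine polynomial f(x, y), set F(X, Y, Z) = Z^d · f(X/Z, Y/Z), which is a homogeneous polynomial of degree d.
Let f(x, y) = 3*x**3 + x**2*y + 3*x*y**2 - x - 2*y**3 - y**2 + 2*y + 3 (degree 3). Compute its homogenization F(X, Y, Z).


F(X, Y, Z) = 3*X**3 + X**2*Y + 3*X*Y**2 - X*Z**2 - 2*Y**3 - Y**2*Z + 2*Y*Z**2 + 3*Z**3

deg(f) = 3.
Substitute x = X/Z, y = Y/Z into f, then multiply by Z^3.
  monomial 3·x^3·y^0 ↦ 3·X^3·Y^0·Z^0.
  monomial 1·x^2·y^1 ↦ 1·X^2·Y^1·Z^0.
  monomial 3·x^1·y^2 ↦ 3·X^1·Y^2·Z^0.
  monomial -1·x^1·y^0 ↦ -1·X^1·Y^0·Z^2.
  monomial -2·x^0·y^3 ↦ -2·X^0·Y^3·Z^0.
  monomial -1·x^0·y^2 ↦ -1·X^0·Y^2·Z^1.
  monomial 2·x^0·y^1 ↦ 2·X^0·Y^1·Z^2.
  monomial 3·x^0·y^0 ↦ 3·X^0·Y^0·Z^3.
Collecting: F(X, Y, Z) = 3*X**3 + X**2*Y + 3*X*Y**2 - X*Z**2 - 2*Y**3 - Y**2*Z + 2*Y*Z**2 + 3*Z**3.


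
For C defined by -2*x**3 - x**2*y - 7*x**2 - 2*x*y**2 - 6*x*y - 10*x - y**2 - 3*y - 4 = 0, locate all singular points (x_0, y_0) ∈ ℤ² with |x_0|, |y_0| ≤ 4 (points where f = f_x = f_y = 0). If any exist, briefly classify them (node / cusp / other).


Singular points: {(-1, -1)}; classification: cusp.

Compute partial derivatives:
  f_x = -6*x**2 - 2*x*y - 14*x - 2*y**2 - 6*y - 10.
  f_y = -x**2 - 4*x*y - 6*x - 2*y - 3.
Scan x_0 ∈ {−4, ..., 4}. For each x_0, f_y(x_0, y) is a polynomial in y; find its integer roots y ∈ {−4, ..., 4}, then test f_x and f at those candidates.
  x = -4: f_y(-4, y) = 14*y + 5; no integer root y with |y| ≤ 4.
  x = -3: f_y(-3, y) = 10*y + 6; no integer root y with |y| ≤ 4.
  x = -2: f_y(-2, y) = 6*y + 5; no integer root y with |y| ≤ 4.
  x = -1: f_y(-1, y) = 2*y + 2; vanishes at y ∈ {-1}. (-1, -1): f_x = 0, f = 0 — SINGULAR.
  x = 0: f_y(0, y) = -2*y - 3; no integer root y with |y| ≤ 4.
  x = 1: f_y(1, y) = -6*y - 10; no integer root y with |y| ≤ 4.
  x = 2: f_y(2, y) = -10*y - 19; no integer root y with |y| ≤ 4.
  x = 3: f_y(3, y) = -14*y - 30; no integer root y with |y| ≤ 4.
  x = 4: f_y(4, y) = -18*y - 43; no integer root y with |y| ≤ 4.
Only singular point on the grid: (-1, -1).
Classify: substitute x = -1 + u, y = -1 + v and expand: f = -2*u**3 - u**2*v - 2*u*v**2 + v**2.
No constant or linear terms (consistent with a singular point). Quadratic part: v**2. Cubic part: -2*u**3 - u**2*v - 2*u*v**2.
The quadratic part v**2 is a perfect square, so there is a single (double) tangent line v = 0, i.e. y = -1. Restricting the cubic part to that line (v = 0) leaves -2*u**3 ≠ 0, so f is not divisible by v and the branch is v² ≈ 2*u**3 to lowest order — this is a cusp.
Classification: cusp.


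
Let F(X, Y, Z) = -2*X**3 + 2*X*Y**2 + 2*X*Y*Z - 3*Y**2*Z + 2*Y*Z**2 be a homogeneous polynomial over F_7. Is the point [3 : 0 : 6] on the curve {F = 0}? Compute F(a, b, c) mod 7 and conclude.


F(3,0,6) ≡ 2 (mod 7); P is NOT on the curve.

Evaluate F(3, 0, 6) term-by-term (mod 7).
  -2*X**3 ↦ -2·27·1·1 = -54
  2*X*Y**2 ↦ 2·3·0·1 = 0
  2*X*Y*Z ↦ 2·3·0·6 = 0
  -3*Y**2*Z ↦ -3·1·0·6 = 0
  2*Y*Z**2 ↦ 2·1·0·36 = 0
Sum: F(3, 0, 6) = (-54) + (0) + (0) + (0) + (0) = -54.
Reducing mod 7: -54 ≡ 2 (mod 7).
Since F(a, b, c) ≡ 2 ≠ 0 (mod 7), P does NOT lie on the curve.


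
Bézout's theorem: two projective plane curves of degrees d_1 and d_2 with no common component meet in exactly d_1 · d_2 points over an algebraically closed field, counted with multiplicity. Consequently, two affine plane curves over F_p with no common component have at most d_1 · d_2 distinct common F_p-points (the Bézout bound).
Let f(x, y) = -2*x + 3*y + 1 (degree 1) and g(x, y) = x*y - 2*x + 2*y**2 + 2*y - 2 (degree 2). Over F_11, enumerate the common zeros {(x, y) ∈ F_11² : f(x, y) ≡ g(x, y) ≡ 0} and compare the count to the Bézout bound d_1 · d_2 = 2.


Common zeros: {(0, 7), (2, 1)}; count = 2; Bézout bound = 2.

deg(f) = 1, deg(g) = 2, so Bézout bound = 2.
Scan x ∈ F_11. For each x, list the y ∈ F_11 with f(x, y) ≡ 0 and those with g(x, y) ≡ 0 (mod 11); the common zeros in that column are the intersection.
  x = 0: f ≡ 0 at y ∈ {7}; g ≡ 0 at y ∈ {3, 7}; common: {7}.
  x = 1: f ≡ 0 at y ∈ {4}; g ≡ 0 at y ∈ ∅; common: ∅.
  x = 2: f ≡ 0 at y ∈ {1}; g ≡ 0 at y ∈ {1, 8}; common: {1}.
  x = 3: f ≡ 0 at y ∈ {9}; g ≡ 0 at y ∈ {4, 10}; common: ∅.
  x = 4: f ≡ 0 at y ∈ {6}; g ≡ 0 at y ∈ ∅; common: ∅.
  x = 5: f ≡ 0 at y ∈ {3}; g ≡ 0 at y ∈ ∅; common: ∅.
  x = 6: f ≡ 0 at y ∈ {0}; g ≡ 0 at y ∈ {9}; common: ∅.
  x = 7: f ≡ 0 at y ∈ {8}; g ≡ 0 at y ∈ {6}; common: ∅.
  x = 8: f ≡ 0 at y ∈ {5}; g ≡ 0 at y ∈ ∅; common: ∅.
  x = 9: f ≡ 0 at y ∈ {2}; g ≡ 0 at y ∈ ∅; common: ∅.
  x = 10: f ≡ 0 at y ∈ {10}; g ≡ 0 at y ∈ {0, 5}; common: ∅.
Collecting: common zeros = {(0, 7), (2, 1)}, so the count is 2.
Comparison with the Bézout bound: 2 ≤ 2 = deg(f)·deg(g), as expected for curves with no common component (the bound is attained).


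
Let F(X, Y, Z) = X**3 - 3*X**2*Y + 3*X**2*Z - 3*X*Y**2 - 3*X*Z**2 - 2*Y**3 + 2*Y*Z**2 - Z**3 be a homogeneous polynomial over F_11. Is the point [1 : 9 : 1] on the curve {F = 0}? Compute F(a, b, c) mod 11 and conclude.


F(1,9,1) ≡ 6 (mod 11); P is NOT on the curve.

Evaluate F(1, 9, 1) term-by-term (mod 11).
  X**3 ↦ 1·1·1·1 = 1
  -3*X**2*Y ↦ -3·1·9·1 = -27
  3*X**2*Z ↦ 3·1·1·1 = 3
  -3*X*Y**2 ↦ -3·1·81·1 = -243
  -3*X*Z**2 ↦ -3·1·1·1 = -3
  -2*Y**3 ↦ -2·1·729·1 = -1458
  2*Y*Z**2 ↦ 2·1·9·1 = 18
  -Z**3 ↦ -1·1·1·1 = -1
Sum: F(1, 9, 1) = (1) + (-27) + (3) + (-243) + (-3) + (-1458) + (18) + (-1) = -1710.
Reducing mod 11: -1710 ≡ 6 (mod 11).
Since F(a, b, c) ≡ 6 ≠ 0 (mod 11), P does NOT lie on the curve.


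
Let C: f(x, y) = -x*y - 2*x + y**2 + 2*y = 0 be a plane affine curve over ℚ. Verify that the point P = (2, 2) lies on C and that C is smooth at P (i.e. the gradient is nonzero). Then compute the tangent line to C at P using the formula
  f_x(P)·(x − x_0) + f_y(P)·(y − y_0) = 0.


Tangent line at P: -4*x + 4*y = 0.

Step 1: f(2, 2) = 0, so P lies on C.
Step 2: partial derivatives
  f_x(x, y) = -y - 2, f_y(x, y) = -x + 2*y + 2.
  f_x(P) = -4, f_y(P) = 4 (gradient nonzero, so P is smooth).
Step 3: tangent line at P: -4·(x − 2) + 4·(y − 2) = 0.
Expanding: -4*x + 4*y = 0.


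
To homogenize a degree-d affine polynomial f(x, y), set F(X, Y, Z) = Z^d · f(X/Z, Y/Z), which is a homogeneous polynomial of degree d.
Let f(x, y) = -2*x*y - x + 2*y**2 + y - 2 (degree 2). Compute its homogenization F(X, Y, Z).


F(X, Y, Z) = -2*X*Y - X*Z + 2*Y**2 + Y*Z - 2*Z**2

deg(f) = 2.
Substitute x = X/Z, y = Y/Z into f, then multiply by Z^2.
  monomial -2·x^1·y^1 ↦ -2·X^1·Y^1·Z^0.
  monomial -1·x^1·y^0 ↦ -1·X^1·Y^0·Z^1.
  monomial 2·x^0·y^2 ↦ 2·X^0·Y^2·Z^0.
  monomial 1·x^0·y^1 ↦ 1·X^0·Y^1·Z^1.
  monomial -2·x^0·y^0 ↦ -2·X^0·Y^0·Z^2.
Collecting: F(X, Y, Z) = -2*X*Y - X*Z + 2*Y**2 + Y*Z - 2*Z**2.


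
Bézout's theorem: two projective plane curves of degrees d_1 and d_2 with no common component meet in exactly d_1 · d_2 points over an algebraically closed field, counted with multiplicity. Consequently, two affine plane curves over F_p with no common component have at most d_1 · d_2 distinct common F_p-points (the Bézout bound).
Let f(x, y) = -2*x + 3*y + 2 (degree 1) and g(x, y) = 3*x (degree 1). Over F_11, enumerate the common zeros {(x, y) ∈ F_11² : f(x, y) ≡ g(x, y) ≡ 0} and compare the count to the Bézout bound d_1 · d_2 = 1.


Common zeros: {(0, 3)}; count = 1; Bézout bound = 1.

deg(f) = 1, deg(g) = 1, so Bézout bound = 1.
Scan x ∈ F_11. For each x, list the y ∈ F_11 with f(x, y) ≡ 0 and those with g(x, y) ≡ 0 (mod 11); the common zeros in that column are the intersection.
  x = 0: f ≡ 0 at y ∈ {3}; g ≡ 0 at y ∈ {0, 1, 2, 3, 4, 5, 6, 7, 8, 9, 10}; common: {3}.
  x = 1: f ≡ 0 at y ∈ {0}; g ≡ 0 at y ∈ ∅; common: ∅.
  x = 2: f ≡ 0 at y ∈ {8}; g ≡ 0 at y ∈ ∅; common: ∅.
  x = 3: f ≡ 0 at y ∈ {5}; g ≡ 0 at y ∈ ∅; common: ∅.
  x = 4: f ≡ 0 at y ∈ {2}; g ≡ 0 at y ∈ ∅; common: ∅.
  x = 5: f ≡ 0 at y ∈ {10}; g ≡ 0 at y ∈ ∅; common: ∅.
  x = 6: f ≡ 0 at y ∈ {7}; g ≡ 0 at y ∈ ∅; common: ∅.
  x = 7: f ≡ 0 at y ∈ {4}; g ≡ 0 at y ∈ ∅; common: ∅.
  x = 8: f ≡ 0 at y ∈ {1}; g ≡ 0 at y ∈ ∅; common: ∅.
  x = 9: f ≡ 0 at y ∈ {9}; g ≡ 0 at y ∈ ∅; common: ∅.
  x = 10: f ≡ 0 at y ∈ {6}; g ≡ 0 at y ∈ ∅; common: ∅.
Collecting: common zeros = {(0, 3)}, so the count is 1.
Comparison with the Bézout bound: 1 ≤ 1 = deg(f)·deg(g), as expected for curves with no common component (the bound is attained).


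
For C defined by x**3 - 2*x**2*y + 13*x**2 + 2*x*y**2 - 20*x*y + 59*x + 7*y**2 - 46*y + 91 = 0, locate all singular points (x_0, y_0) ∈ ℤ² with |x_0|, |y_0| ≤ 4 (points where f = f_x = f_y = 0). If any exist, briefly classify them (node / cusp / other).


Singular points: {(-3, 2)}; classification: cusp.

Compute partial derivatives:
  f_x = 3*x**2 - 4*x*y + 26*x + 2*y**2 - 20*y + 59.
  f_y = -2*x**2 + 4*x*y - 20*x + 14*y - 46.
Scan x_0 ∈ {−4, ..., 4}. For each x_0, f_y(x_0, y) is a polynomial in y; find its integer roots y ∈ {−4, ..., 4}, then test f_x and f at those candidates.
  x = -4: f_y(-4, y) = 2 - 2*y; vanishes at y ∈ {1}. (-4, 1): f_x = 1 ≠ 0.
  x = -3: f_y(-3, y) = 2*y - 4; vanishes at y ∈ {2}. (-3, 2): f_x = 0, f = 0 — SINGULAR.
  x = -2: f_y(-2, y) = 6*y - 14; no integer root y with |y| ≤ 4.
  x = -1: f_y(-1, y) = 10*y - 28; no integer root y with |y| ≤ 4.
  x = 0: f_y(0, y) = 14*y - 46; no integer root y with |y| ≤ 4.
  x = 1: f_y(1, y) = 18*y - 68; no integer root y with |y| ≤ 4.
  x = 2: f_y(2, y) = 22*y - 94; no integer root y with |y| ≤ 4.
  x = 3: f_y(3, y) = 26*y - 124; no integer root y with |y| ≤ 4.
  x = 4: f_y(4, y) = 30*y - 158; no integer root y with |y| ≤ 4.
Only singular point on the grid: (-3, 2).
Classify: substitute x = -3 + u, y = 2 + v and expand: f = u**3 - 2*u**2*v + 2*u*v**2 + v**2.
No constant or linear terms (consistent with a singular point). Quadratic part: v**2. Cubic part: u**3 - 2*u**2*v + 2*u*v**2.
The quadratic part v**2 is a perfect square, so there is a single (double) tangent line v = 0, i.e. y = 2. Restricting the cubic part to that line (v = 0) leaves u**3 ≠ 0, so f is not divisible by v and the branch is v² ≈ -u**3 to lowest order — this is a cusp.
Classification: cusp.


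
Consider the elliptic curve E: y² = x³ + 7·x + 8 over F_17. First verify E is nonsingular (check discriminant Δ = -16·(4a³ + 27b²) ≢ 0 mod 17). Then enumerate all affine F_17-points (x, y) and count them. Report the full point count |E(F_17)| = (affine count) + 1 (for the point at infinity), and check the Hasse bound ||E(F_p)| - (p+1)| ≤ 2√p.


Affine points = {(0, 5), (0, 12), (1, 4), (1, 13), (2, 8), (2, 9), (4, 7), (4, 10), (5, 7), (5, 10), (7, 3), (7, 14), (8, 7), (8, 10), (9, 1), (9, 16), (12, 1), (12, 16), (13, 1), (13, 16), (16, 0)}; affine count = 21; |E(F_17)| = 22.

Discriminant check: Δ ∝ 4a³ + 27b² = 4·7³ + 27·8² = 4·343 + 27·64 ≡ 6 (mod 17). Nonzero ⇒ E is nonsingular.
For each x ∈ F_17, compute rhs = x³ + 7·x + 8 mod 17, then count y ∈ F_17 with y² ≡ rhs.
  x = 0: rhs = 8, matching y values: 5, 12 (2 points).
  x = 1: rhs = 16, matching y values: 4, 13 (2 points).
  x = 2: rhs = 13, matching y values: 8, 9 (2 points).
  x = 3: rhs = 5, matching y values: none (0 points).
  x = 4: rhs = 15, matching y values: 7, 10 (2 points).
  x = 5: rhs = 15, matching y values: 7, 10 (2 points).
  x = 6: rhs = 11, matching y values: none (0 points).
  x = 7: rhs = 9, matching y values: 3, 14 (2 points).
  x = 8: rhs = 15, matching y values: 7, 10 (2 points).
  x = 9: rhs = 1, matching y values: 1, 16 (2 points).
  x = 10: rhs = 7, matching y values: none (0 points).
  x = 11: rhs = 5, matching y values: none (0 points).
  x = 12: rhs = 1, matching y values: 1, 16 (2 points).
  x = 13: rhs = 1, matching y values: 1, 16 (2 points).
  x = 14: rhs = 11, matching y values: none (0 points).
  x = 15: rhs = 3, matching y values: none (0 points).
  x = 16: rhs = 0, matching y values: 0 (1 points).
Total affine count: 21.
Full point count |E(F_17)| = 21 + 1 = 22.
Hasse bound: |22 − (17+1)| = |4| = 4 ≤ 2√17 ≈ 8.2462 ✓.


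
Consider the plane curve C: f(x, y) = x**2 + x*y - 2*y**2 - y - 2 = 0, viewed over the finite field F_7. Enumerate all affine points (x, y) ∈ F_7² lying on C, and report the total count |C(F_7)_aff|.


Affine F_7-points: {(3, 0), (3, 1), (4, 0), (4, 5), (5, 4), (5, 5)}; count = 6.

For each of the 49 pairs (x, y) ∈ F_7², evaluate f(x, y) mod 7. Record the zeros.
  x = 0: [0↦5, 1↦2, 2↦2, 3↦5, 4↦4, 5↦6, 6↦4]  zeros at y ∈ ∅
  x = 1: [0↦6, 1↦4, 2↦5, 3↦2, 4↦2, 5↦5, 6↦4]  zeros at y ∈ ∅
  x = 2: [0↦2, 1↦1, 2↦3, 3↦1, 4↦2, 5↦6, 6↦6]  zeros at y ∈ ∅
  x = 3: [0↦0, 1↦0, 2↦3, 3↦2, 4↦4, 5↦2, 6↦3]  zeros at y ∈ {0, 1}
  x = 4: [0↦0, 1↦1, 2↦5, 3↦5, 4↦1, 5↦0, 6↦2]  zeros at y ∈ {0, 5}
  x = 5: [0↦2, 1↦4, 2↦2, 3↦3, 4↦0, 5↦0, 6↦3]  zeros at y ∈ {4, 5}
  x = 6: [0↦6, 1↦2, 2↦1, 3↦3, 4↦1, 5↦2, 6↦6]  zeros at y ∈ ∅
Collecting zeros: affine points = {(3, 0), (3, 1), (4, 0), (4, 5), (5, 4), (5, 5)}.
Total count |C(F_7)_aff| = 6.


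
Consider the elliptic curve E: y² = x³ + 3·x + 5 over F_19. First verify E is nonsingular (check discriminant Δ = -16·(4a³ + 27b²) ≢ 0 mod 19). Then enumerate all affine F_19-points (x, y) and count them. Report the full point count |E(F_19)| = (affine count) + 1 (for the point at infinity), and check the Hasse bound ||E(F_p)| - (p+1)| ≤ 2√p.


Affine points = {(0, 9), (0, 10), (1, 3), (1, 16), (2, 0), (4, 9), (4, 10), (6, 7), (6, 12), (8, 3), (8, 16), (9, 1), (9, 18), (10, 3), (10, 16), (11, 1), (11, 18), (14, 6), (14, 13), (15, 9), (15, 10), (16, 8), (16, 11), (18, 1), (18, 18)}; affine count = 25; |E(F_19)| = 26.

Discriminant check: Δ ∝ 4a³ + 27b² = 4·3³ + 27·5² = 4·27 + 27·25 ≡ 4 (mod 19). Nonzero ⇒ E is nonsingular.
For each x ∈ F_19, compute rhs = x³ + 3·x + 5 mod 19, then count y ∈ F_19 with y² ≡ rhs.
  x = 0: rhs = 5, matching y values: 9, 10 (2 points).
  x = 1: rhs = 9, matching y values: 3, 16 (2 points).
  x = 2: rhs = 0, matching y values: 0 (1 points).
  x = 3: rhs = 3, matching y values: none (0 points).
  x = 4: rhs = 5, matching y values: 9, 10 (2 points).
  x = 5: rhs = 12, matching y values: none (0 points).
  x = 6: rhs = 11, matching y values: 7, 12 (2 points).
  x = 7: rhs = 8, matching y values: none (0 points).
  x = 8: rhs = 9, matching y values: 3, 16 (2 points).
  x = 9: rhs = 1, matching y values: 1, 18 (2 points).
  x = 10: rhs = 9, matching y values: 3, 16 (2 points).
  x = 11: rhs = 1, matching y values: 1, 18 (2 points).
  x = 12: rhs = 2, matching y values: none (0 points).
  x = 13: rhs = 18, matching y values: none (0 points).
  x = 14: rhs = 17, matching y values: 6, 13 (2 points).
  x = 15: rhs = 5, matching y values: 9, 10 (2 points).
  x = 16: rhs = 7, matching y values: 8, 11 (2 points).
  x = 17: rhs = 10, matching y values: none (0 points).
  x = 18: rhs = 1, matching y values: 1, 18 (2 points).
Total affine count: 25.
Full point count |E(F_19)| = 25 + 1 = 26.
Hasse bound: |26 − (19+1)| = |6| = 6 ≤ 2√19 ≈ 8.7178 ✓.


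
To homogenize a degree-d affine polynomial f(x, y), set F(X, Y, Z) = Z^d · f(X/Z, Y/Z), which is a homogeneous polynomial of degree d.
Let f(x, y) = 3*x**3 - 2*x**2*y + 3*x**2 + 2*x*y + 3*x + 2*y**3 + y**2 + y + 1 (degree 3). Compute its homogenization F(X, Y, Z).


F(X, Y, Z) = 3*X**3 - 2*X**2*Y + 3*X**2*Z + 2*X*Y*Z + 3*X*Z**2 + 2*Y**3 + Y**2*Z + Y*Z**2 + Z**3

deg(f) = 3.
Substitute x = X/Z, y = Y/Z into f, then multiply by Z^3.
  monomial 3·x^3·y^0 ↦ 3·X^3·Y^0·Z^0.
  monomial -2·x^2·y^1 ↦ -2·X^2·Y^1·Z^0.
  monomial 3·x^2·y^0 ↦ 3·X^2·Y^0·Z^1.
  monomial 2·x^1·y^1 ↦ 2·X^1·Y^1·Z^1.
  monomial 3·x^1·y^0 ↦ 3·X^1·Y^0·Z^2.
  monomial 2·x^0·y^3 ↦ 2·X^0·Y^3·Z^0.
  monomial 1·x^0·y^2 ↦ 1·X^0·Y^2·Z^1.
  monomial 1·x^0·y^1 ↦ 1·X^0·Y^1·Z^2.
  monomial 1·x^0·y^0 ↦ 1·X^0·Y^0·Z^3.
Collecting: F(X, Y, Z) = 3*X**3 - 2*X**2*Y + 3*X**2*Z + 2*X*Y*Z + 3*X*Z**2 + 2*Y**3 + Y**2*Z + Y*Z**2 + Z**3.


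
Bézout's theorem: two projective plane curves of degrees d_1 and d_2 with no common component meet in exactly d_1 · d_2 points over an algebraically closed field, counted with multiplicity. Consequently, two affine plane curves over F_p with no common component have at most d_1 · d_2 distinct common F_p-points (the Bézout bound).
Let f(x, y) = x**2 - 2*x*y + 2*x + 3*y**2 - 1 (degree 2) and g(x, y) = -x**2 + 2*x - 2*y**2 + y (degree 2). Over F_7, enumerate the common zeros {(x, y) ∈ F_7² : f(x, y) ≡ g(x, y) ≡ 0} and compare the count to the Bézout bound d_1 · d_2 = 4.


Common zeros: {(2, 0)}; count = 1; Bézout bound = 4.

deg(f) = 2, deg(g) = 2, so Bézout bound = 4.
Scan x ∈ F_7. For each x, list the y ∈ F_7 with f(x, y) ≡ 0 and those with g(x, y) ≡ 0 (mod 7); the common zeros in that column are the intersection.
  x = 0: f ≡ 0 at y ∈ ∅; g ≡ 0 at y ∈ {0, 4}; common: ∅.
  x = 1: f ≡ 0 at y ∈ {4, 6}; g ≡ 0 at y ∈ {1, 3}; common: ∅.
  x = 2: f ≡ 0 at y ∈ {0, 6}; g ≡ 0 at y ∈ {0, 4}; common: {0}.
  x = 3: f ≡ 0 at y ∈ {0, 2}; g ≡ 0 at y ∈ ∅; common: ∅.
  x = 4: f ≡ 0 at y ∈ ∅; g ≡ 0 at y ∈ {2}; common: ∅.
  x = 5: f ≡ 0 at y ∈ {4}; g ≡ 0 at y ∈ {2}; common: ∅.
  x = 6: f ≡ 0 at y ∈ {2}; g ≡ 0 at y ∈ ∅; common: ∅.
Collecting: common zeros = {(2, 0)}, so the count is 1.
Comparison with the Bézout bound: 1 ≤ 4 = deg(f)·deg(g), as expected for curves with no common component (the affine F_7-count falls short of the bound because intersections may lie at infinity, over extension fields, or carry multiplicity).


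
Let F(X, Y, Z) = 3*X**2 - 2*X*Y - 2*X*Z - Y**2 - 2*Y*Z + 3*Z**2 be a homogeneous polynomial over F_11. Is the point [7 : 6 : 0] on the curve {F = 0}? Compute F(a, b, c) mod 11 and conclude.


F(7,6,0) ≡ 5 (mod 11); P is NOT on the curve.

Evaluate F(7, 6, 0) term-by-term (mod 11).
  3*X**2 ↦ 3·49·1·1 = 147
  -2*X*Y ↦ -2·7·6·1 = -84
  -2*X*Z ↦ -2·7·1·0 = 0
  -Y**2 ↦ -1·1·36·1 = -36
  -2*Y*Z ↦ -2·1·6·0 = 0
  3*Z**2 ↦ 3·1·1·0 = 0
Sum: F(7, 6, 0) = (147) + (-84) + (0) + (-36) + (0) + (0) = 27.
Reducing mod 11: 27 ≡ 5 (mod 11).
Since F(a, b, c) ≡ 5 ≠ 0 (mod 11), P does NOT lie on the curve.


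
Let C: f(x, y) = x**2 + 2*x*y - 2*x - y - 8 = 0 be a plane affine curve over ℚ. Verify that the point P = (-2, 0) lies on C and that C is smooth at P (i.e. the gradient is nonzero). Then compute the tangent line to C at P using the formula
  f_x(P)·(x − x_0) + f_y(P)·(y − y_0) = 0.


Tangent line at P: -6*x - 5*y - 12 = 0.

Step 1: f(-2, 0) = 0, so P lies on C.
Step 2: partial derivatives
  f_x(x, y) = 2*x + 2*y - 2, f_y(x, y) = 2*x - 1.
  f_x(P) = -6, f_y(P) = -5 (gradient nonzero, so P is smooth).
Step 3: tangent line at P: -6·(x − -2) + -5·(y − 0) = 0.
Expanding: -6*x - 5*y - 12 = 0.


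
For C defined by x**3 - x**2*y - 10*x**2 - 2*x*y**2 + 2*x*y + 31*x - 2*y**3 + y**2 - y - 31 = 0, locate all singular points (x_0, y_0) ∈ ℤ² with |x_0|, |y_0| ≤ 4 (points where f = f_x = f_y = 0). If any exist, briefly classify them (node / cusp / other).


Singular points: {(3, -1)}; classification: cusp.

Compute partial derivatives:
  f_x = 3*x**2 - 2*x*y - 20*x - 2*y**2 + 2*y + 31.
  f_y = -x**2 - 4*x*y + 2*x - 6*y**2 + 2*y - 1.
Scan x_0 ∈ {−4, ..., 4}. For each x_0, f_y(x_0, y) is a polynomial in y; find its integer roots y ∈ {−4, ..., 4}, then test f_x and f at those candidates.
  x = -4: f_y(-4, y) = -6*y**2 + 18*y - 25; no integer root y with |y| ≤ 4.
  x = -3: f_y(-3, y) = -6*y**2 + 14*y - 16; no integer root y with |y| ≤ 4.
  x = -2: f_y(-2, y) = -6*y**2 + 10*y - 9; no integer root y with |y| ≤ 4.
  x = -1: f_y(-1, y) = -6*y**2 + 6*y - 4; no integer root y with |y| ≤ 4.
  x = 0: f_y(0, y) = -6*y**2 + 2*y - 1; no integer root y with |y| ≤ 4.
  x = 1: f_y(1, y) = -6*y**2 - 2*y; vanishes at y ∈ {0}. (1, 0): f_x = 14 ≠ 0.
  x = 2: f_y(2, y) = -6*y**2 - 6*y - 1; no integer root y with |y| ≤ 4.
  x = 3: f_y(3, y) = -6*y**2 - 10*y - 4; vanishes at y ∈ {-1}. (3, -1): f_x = 0, f = 0 — SINGULAR.
  x = 4: f_y(4, y) = -6*y**2 - 14*y - 9; no integer root y with |y| ≤ 4.
Only singular point on the grid: (3, -1).
Classify: substitute x = 3 + u, y = -1 + v and expand: f = u**3 - u**2*v - 2*u*v**2 - 2*v**3 + v**2.
No constant or linear terms (consistent with a singular point). Quadratic part: v**2. Cubic part: u**3 - u**2*v - 2*u*v**2 - 2*v**3.
The quadratic part v**2 is a perfect square, so there is a single (double) tangent line v = 0, i.e. y = -1. Restricting the cubic part to that line (v = 0) leaves u**3 ≠ 0, so f is not divisible by v and the branch is v² ≈ -u**3 to lowest order — this is a cusp.
Classification: cusp.


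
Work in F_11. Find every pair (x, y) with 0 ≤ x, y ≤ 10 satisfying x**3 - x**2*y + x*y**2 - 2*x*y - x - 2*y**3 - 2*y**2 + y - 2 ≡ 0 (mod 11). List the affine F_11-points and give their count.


Affine F_11-points: {(0, 5), (1, 4), (3, 0), (4, 6), (5, 3), (6, 4), (7, 1), (8, 2), (8, 4), (8, 8), (9, 10), (10, 3)}; count = 12.

For each of the 121 pairs (x, y) ∈ F_11², evaluate f(x, y) mod 11. Record the zeros.
  x = 0: [0↦9, 1↦6, 2↦9, 3↦6, 4↦7, 5↦0, 6↦6, 7↦2, 8↦9, 9↦4, 10↦8]  zeros at y ∈ {5}
  x = 1: [0↦9, 1↦4, 2↦7, 3↦6, 4↦0, 5↦10, 6↦2, 7↦8, 8↦5, 9↦3, 10↦1]  zeros at y ∈ {4}
  x = 2: [0↦4, 1↦6, 2↦7, 3↦6, 4↦2, 5↦5, 6↦3, 7↦6, 8↦2, 9↦1, 10↦2]  zeros at y ∈ ∅
  x = 3: [0↦0, 1↦7, 2↦4, 3↦1, 4↦8, 5↦2, 6↦4, 7↦2, 8↦6, 9↦4, 10↦6]  zeros at y ∈ {0}
  x = 4: [0↦3, 1↦2, 2↦4, 3↦8, 4↦2, 5↦7, 6↦0, 7↦2, 8↦1, 9↦7, 10↦8]  zeros at y ∈ {6}
  x = 5: [0↦8, 1↦8, 2↦2, 3↦0, 4↦1, 5↦4, 6↦8, 7↦1, 8↦4, 9↦5, 10↦3]  zeros at y ∈ {3}
  x = 6: [0↦10, 1↦9, 2↦4, 3↦5, 4↦0, 5↦10, 6↦1, 7↦5, 8↦10, 9↦4, 10↦8]  zeros at y ∈ {4}
  x = 7: [0↦4, 1↦0, 2↦5, 3↦7, 4↦5, 5↦9, 6↦7, 7↦9, 8↦3, 9↦10, 10↦7]  zeros at y ∈ {1}
  x = 8: [0↦7, 1↦9, 2↦0, 3↦1, 4↦0, 5↦7, 6↦10, 7↦8, 8↦0, 9↦7, 10↦6]  zeros at y ∈ {2, 4, 8}
  x = 9: [0↦3, 1↦9, 2↦6, 3↦4, 4↦2, 5↦10, 6↦5, 7↦8, 8↦7, 9↦1, 10↦0]  zeros at y ∈ {10}
  x = 10: [0↦9, 1↦6, 2↦7, 3↦0, 4↦6, 5↦2, 6↦9, 7↦4, 8↦8, 9↦9, 10↦6]  zeros at y ∈ {3}
Collecting zeros: affine points = {(0, 5), (1, 4), (3, 0), (4, 6), (5, 3), (6, 4), (7, 1), (8, 2), (8, 4), (8, 8), (9, 10), (10, 3)}.
Total count |C(F_11)_aff| = 12.


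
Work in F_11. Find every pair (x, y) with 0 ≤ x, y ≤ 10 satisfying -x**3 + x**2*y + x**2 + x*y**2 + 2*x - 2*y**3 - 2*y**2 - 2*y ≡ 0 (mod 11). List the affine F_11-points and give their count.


Affine F_11-points: {(0, 0), (2, 0), (2, 1), (2, 10), (4, 9), (5, 1), (6, 1), (9, 4), (10, 0), (10, 5), (10, 10)}; count = 11.

For each of the 121 pairs (x, y) ∈ F_11², evaluate f(x, y) mod 11. Record the zeros.
  x = 0: [0↦0, 1↦5, 2↦5, 3↦10, 4↦8, 5↦9, 6↦1, 7↦5, 8↦9, 9↦1, 10↦2]  zeros at y ∈ {0}
  x = 1: [0↦2, 1↦9, 2↦2, 3↦2, 4↦8, 5↦8, 6↦1, 7↦8, 8↦6, 9↦5, 10↦4]  zeros at y ∈ ∅
  x = 2: [0↦0, 1↦0, 2↦10, 3↦7, 4↦1, 5↦2, 6↦9, 7↦10, 8↦4, 9↦1, 10↦0]  zeros at y ∈ {0, 1, 10}
  x = 3: [0↦10, 1↦5, 2↦1, 3↦8, 4↦3, 5↦7, 6↦8, 7↦5, 8↦8, 9↦5, 10↦6]  zeros at y ∈ ∅
  x = 4: [0↦4, 1↦7, 2↦2, 3↦10, 4↦8, 5↦6, 6↦3, 7↦9, 8↦1, 9↦0, 10↦5]  zeros at y ∈ {9}
  x = 5: [0↦9, 1↦0, 2↦7, 3↦7, 4↦10, 5↦4, 6↦10, 7↦5, 8↦10, 9↦2, 10↦2]  zeros at y ∈ {1}
  x = 6: [0↦8, 1↦0, 2↦10, 3↦4, 4↦3, 5↦6, 6↦1, 7↦9, 8↦7, 9↦5, 10↦2]  zeros at y ∈ {1}
  x = 7: [0↦6, 1↦1, 2↦5, 3↦6, 4↦3, 5↦6, 6↦3, 7↦4, 8↦8, 9↦3, 10↦10]  zeros at y ∈ ∅
  x = 8: [0↦8, 1↦8, 2↦8, 3↦7, 4↦4, 5↦9, 6↦10, 7↦6, 8↦7, 9↦1, 10↦9]  zeros at y ∈ ∅
  x = 9: [0↦8, 1↦4, 2↦2, 3↦1, 4↦0, 5↦9, 6↦5, 7↦9, 8↦9, 9↦4, 10↦4]  zeros at y ∈ {4}
  x = 10: [0↦0, 1↦5, 2↦3, 3↦4, 4↦7, 5↦0, 6↦4, 7↦7, 8↦8, 9↦6, 10↦0]  zeros at y ∈ {0, 5, 10}
Collecting zeros: affine points = {(0, 0), (2, 0), (2, 1), (2, 10), (4, 9), (5, 1), (6, 1), (9, 4), (10, 0), (10, 5), (10, 10)}.
Total count |C(F_11)_aff| = 11.
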